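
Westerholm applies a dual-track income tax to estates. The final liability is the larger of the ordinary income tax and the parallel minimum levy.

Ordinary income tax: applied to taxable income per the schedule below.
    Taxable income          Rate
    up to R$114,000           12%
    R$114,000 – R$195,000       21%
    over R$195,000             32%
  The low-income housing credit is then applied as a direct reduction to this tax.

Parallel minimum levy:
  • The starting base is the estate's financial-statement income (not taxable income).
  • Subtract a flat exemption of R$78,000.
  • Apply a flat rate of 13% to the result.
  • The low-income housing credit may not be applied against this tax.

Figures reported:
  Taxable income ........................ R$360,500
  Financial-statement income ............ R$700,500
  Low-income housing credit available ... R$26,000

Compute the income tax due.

R$80,925

Ordinary income tax:
  R$114,000 × 12% = R$13,680
  R$81,000 × 21% = R$17,010
  R$165,500 × 32% = R$52,960
  → R$83,650
  Less low-income housing credit R$26,000 → R$57,650

Parallel minimum levy:
  Base (financial-statement income): R$700,500
  Less exemption R$78,000 → base R$622,500
  R$622,500 × 13% = R$80,925

R$80,925 > R$57,650, so the parallel minimum levy is the binding amount.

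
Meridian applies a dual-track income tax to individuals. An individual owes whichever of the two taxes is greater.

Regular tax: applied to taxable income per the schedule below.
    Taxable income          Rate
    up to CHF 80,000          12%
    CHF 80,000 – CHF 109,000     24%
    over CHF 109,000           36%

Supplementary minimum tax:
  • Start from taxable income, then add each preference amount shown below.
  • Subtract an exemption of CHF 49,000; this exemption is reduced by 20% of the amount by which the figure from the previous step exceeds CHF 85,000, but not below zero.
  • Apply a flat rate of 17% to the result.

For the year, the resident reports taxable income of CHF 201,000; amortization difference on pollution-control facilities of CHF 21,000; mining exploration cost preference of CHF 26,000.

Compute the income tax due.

CHF 49,680

Regular tax:
  CHF 80,000 × 12% = CHF 9,600
  CHF 29,000 × 24% = CHF 6,960
  CHF 92,000 × 36% = CHF 33,120
  → CHF 49,680

Supplementary minimum tax:
  Adjusted income: CHF 201,000 + CHF 21,000 + CHF 26,000 = CHF 248,000
  Exemption: CHF 49,000 − 20% × (CHF 248,000 − CHF 85,000) = CHF 49,000 − CHF 32,600 = CHF 16,400
  Base: CHF 248,000 − CHF 16,400 = CHF 231,600
  CHF 231,600 × 17% = CHF 39,372

CHF 49,680 > CHF 39,372, so the regular tax governs.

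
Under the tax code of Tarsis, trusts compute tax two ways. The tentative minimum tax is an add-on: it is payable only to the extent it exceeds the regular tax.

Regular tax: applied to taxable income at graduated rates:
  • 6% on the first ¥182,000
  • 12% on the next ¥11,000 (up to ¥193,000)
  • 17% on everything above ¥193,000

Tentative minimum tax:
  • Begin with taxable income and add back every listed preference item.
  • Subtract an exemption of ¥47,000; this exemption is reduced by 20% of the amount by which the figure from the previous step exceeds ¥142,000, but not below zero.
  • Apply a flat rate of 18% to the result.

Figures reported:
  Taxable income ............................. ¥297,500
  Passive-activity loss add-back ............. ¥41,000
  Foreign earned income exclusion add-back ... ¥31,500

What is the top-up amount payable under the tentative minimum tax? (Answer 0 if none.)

¥36,343

Tentative minimum tax:
  Adjusted income: ¥297,500 + ¥41,000 + ¥31,500 = ¥370,000
  Exemption: ¥47,000 − 20% × (¥370,000 − ¥142,000) = ¥47,000 − ¥45,600 = ¥1,400
  Base: ¥370,000 − ¥1,400 = ¥368,600
  ¥368,600 × 18% = ¥66,348

Regular tax:
  ¥182,000 × 6% = ¥10,920
  ¥11,000 × 12% = ¥1,320
  ¥104,500 × 17% = ¥17,765
  → ¥30,005

Excess of tentative minimum tax over regular tax: ¥66,348 − ¥30,005 = ¥36,343.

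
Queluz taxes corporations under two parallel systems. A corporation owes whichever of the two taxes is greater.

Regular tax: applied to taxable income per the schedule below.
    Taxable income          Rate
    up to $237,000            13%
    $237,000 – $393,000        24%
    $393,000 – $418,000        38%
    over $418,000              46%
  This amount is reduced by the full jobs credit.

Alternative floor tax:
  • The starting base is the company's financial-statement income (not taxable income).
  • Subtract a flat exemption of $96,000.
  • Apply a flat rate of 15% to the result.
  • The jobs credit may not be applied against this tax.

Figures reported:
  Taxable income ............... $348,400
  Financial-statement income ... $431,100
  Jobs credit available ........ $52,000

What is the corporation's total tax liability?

$50,265

Regular tax:
  $237,000 × 13% = $30,810
  $111,400 × 24% = $26,736
  → $57,546
  Less jobs credit $52,000 → $5,546

Alternative floor tax:
  Base (financial-statement income): $431,100
  Less exemption $96,000 → base $335,100
  $335,100 × 15% = $50,265

$50,265 > $5,546, so the alternative floor tax is the binding amount.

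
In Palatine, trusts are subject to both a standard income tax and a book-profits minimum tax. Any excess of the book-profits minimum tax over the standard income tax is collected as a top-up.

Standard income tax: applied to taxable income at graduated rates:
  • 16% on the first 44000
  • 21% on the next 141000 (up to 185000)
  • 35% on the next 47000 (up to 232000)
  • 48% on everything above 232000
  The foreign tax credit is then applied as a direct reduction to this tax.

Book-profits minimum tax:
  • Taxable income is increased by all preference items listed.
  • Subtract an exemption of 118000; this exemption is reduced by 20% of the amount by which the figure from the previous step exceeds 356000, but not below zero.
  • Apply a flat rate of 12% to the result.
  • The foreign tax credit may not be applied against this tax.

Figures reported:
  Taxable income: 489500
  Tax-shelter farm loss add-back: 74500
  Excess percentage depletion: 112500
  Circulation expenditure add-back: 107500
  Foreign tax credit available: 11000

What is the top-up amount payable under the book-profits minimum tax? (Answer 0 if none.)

0

Standard income tax:
  44000 × 16% = 7040
  141000 × 21% = 29610
  47000 × 35% = 16450
  257500 × 48% = 123600
  → 176700
  Less foreign tax credit 11000 → 165700

Book-profits minimum tax:
  Adjusted income: 489500 + 74500 + 112500 + 107500 = 784000
  Exemption: 118000 − 20% × (784000 − 356000) = 118000 − 85600 = 32400
  Base: 784000 − 32400 = 751600
  751600 × 12% = 90192

90192 ≤ 165700, so no add-on is due.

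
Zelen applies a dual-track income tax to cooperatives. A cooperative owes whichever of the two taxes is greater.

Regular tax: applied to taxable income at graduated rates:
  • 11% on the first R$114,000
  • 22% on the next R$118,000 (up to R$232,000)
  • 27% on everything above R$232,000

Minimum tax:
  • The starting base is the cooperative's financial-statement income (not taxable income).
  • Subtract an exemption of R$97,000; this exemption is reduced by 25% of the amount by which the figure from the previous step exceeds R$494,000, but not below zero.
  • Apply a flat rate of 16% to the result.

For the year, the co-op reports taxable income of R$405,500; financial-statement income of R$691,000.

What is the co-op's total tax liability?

Minimum tax:
  Base (financial-statement income): R$691,000
  Exemption: R$97,000 − 25% × (R$691,000 − R$494,000) = R$97,000 − R$49,250 = R$47,750
  Base: R$691,000 − R$47,750 = R$643,250
  R$643,250 × 16% = R$102,920

Regular tax:
  R$114,000 × 11% = R$12,540
  R$118,000 × 22% = R$25,960
  R$173,500 × 27% = R$46,845
  → R$85,345

R$102,920 > R$85,345, so the minimum tax is the binding amount.

R$102,920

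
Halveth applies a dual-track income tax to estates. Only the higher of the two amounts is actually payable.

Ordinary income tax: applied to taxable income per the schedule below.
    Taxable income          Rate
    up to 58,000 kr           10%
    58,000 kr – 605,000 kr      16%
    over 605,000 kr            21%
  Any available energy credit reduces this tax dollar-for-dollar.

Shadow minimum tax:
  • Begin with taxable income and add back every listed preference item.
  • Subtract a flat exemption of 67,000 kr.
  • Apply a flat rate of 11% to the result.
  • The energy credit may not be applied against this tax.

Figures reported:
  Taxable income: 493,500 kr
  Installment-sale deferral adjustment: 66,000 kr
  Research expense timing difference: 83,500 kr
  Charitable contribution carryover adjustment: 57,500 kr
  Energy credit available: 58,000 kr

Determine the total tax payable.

Shadow minimum tax:
  Adjusted income: 493,500 kr + 66,000 kr + 83,500 kr + 57,500 kr = 700,500 kr
  Less exemption 67,000 kr → base 633,500 kr
  633,500 kr × 11% = 69,685 kr

Ordinary income tax:
  58,000 kr × 10% = 5,800 kr
  435,500 kr × 16% = 69,680 kr
  → 75,480 kr
  Less energy credit 58,000 kr → 17,480 kr

69,685 kr > 17,480 kr, so the shadow minimum tax is the binding amount.

69,685 kr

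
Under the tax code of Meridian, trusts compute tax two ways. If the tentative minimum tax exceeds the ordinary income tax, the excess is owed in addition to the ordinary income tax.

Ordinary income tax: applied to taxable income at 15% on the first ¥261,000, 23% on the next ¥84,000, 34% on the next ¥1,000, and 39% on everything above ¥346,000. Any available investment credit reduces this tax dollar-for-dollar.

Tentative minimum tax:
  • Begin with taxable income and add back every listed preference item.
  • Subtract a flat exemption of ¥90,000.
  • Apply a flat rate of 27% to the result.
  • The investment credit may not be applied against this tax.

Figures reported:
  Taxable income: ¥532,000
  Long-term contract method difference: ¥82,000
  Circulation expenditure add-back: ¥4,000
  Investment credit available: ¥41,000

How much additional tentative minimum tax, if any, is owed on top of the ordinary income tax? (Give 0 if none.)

¥52,210

Tentative minimum tax:
  Adjusted income: ¥532,000 + ¥82,000 + ¥4,000 = ¥618,000
  Less exemption ¥90,000 → base ¥528,000
  ¥528,000 × 27% = ¥142,560

Ordinary income tax:
  ¥261,000 × 15% = ¥39,150
  ¥84,000 × 23% = ¥19,320
  ¥1,000 × 34% = ¥340
  ¥186,000 × 39% = ¥72,540
  → ¥131,350
  Less investment credit ¥41,000 → ¥90,350

Excess of tentative minimum tax over ordinary income tax: ¥142,560 − ¥90,350 = ¥52,210.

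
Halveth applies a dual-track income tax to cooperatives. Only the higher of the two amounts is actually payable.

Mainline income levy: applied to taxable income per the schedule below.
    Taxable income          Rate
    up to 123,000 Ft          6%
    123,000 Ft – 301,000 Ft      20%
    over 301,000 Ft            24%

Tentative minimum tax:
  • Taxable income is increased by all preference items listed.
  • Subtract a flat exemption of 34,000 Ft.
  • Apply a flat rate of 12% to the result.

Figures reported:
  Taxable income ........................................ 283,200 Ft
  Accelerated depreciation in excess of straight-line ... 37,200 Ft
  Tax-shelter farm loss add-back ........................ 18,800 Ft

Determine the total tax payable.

39,420 Ft

Tentative minimum tax:
  Adjusted income: 283,200 Ft + 37,200 Ft + 18,800 Ft = 339,200 Ft
  Less exemption 34,000 Ft → base 305,200 Ft
  305,200 Ft × 12% = 36,624 Ft

Mainline income levy:
  123,000 Ft × 6% = 7,380 Ft
  160,200 Ft × 20% = 32,040 Ft
  → 39,420 Ft

39,420 Ft > 36,624 Ft, so the mainline income levy governs.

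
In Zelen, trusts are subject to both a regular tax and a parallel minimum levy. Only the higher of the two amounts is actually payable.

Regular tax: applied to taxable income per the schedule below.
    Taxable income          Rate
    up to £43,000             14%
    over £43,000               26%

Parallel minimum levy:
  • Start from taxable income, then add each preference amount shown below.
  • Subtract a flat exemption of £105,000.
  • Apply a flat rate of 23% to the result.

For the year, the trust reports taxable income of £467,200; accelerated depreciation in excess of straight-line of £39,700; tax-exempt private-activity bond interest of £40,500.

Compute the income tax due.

Regular tax:
  £43,000 × 14% = £6,020
  £424,200 × 26% = £110,292
  → £116,312

Parallel minimum levy:
  Adjusted income: £467,200 + £39,700 + £40,500 = £547,400
  Less exemption £105,000 → base £442,400
  £442,400 × 23% = £101,752

£116,312 > £101,752, so the regular tax governs.

£116,312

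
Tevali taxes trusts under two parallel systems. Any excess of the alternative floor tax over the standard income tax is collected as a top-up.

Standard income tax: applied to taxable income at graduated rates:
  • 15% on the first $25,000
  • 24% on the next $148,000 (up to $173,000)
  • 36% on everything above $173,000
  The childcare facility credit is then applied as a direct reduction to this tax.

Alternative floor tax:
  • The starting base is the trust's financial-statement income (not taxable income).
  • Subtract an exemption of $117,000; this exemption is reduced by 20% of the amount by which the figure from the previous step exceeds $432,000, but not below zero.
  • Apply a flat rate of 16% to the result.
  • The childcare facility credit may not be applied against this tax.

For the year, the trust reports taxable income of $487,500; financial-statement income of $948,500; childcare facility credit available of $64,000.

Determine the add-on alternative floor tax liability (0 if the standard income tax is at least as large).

$61,078

Standard income tax:
  $25,000 × 15% = $3,750
  $148,000 × 24% = $35,520
  $314,500 × 36% = $113,220
  → $152,490
  Less childcare facility credit $64,000 → $88,490

Alternative floor tax:
  Base (financial-statement income): $948,500
  Exemption: $117,000 − 20% × ($948,500 − $432,000) = $117,000 − $103,300 = $13,700
  Base: $948,500 − $13,700 = $934,800
  $934,800 × 16% = $149,568

Excess of alternative floor tax over standard income tax: $149,568 − $88,490 = $61,078.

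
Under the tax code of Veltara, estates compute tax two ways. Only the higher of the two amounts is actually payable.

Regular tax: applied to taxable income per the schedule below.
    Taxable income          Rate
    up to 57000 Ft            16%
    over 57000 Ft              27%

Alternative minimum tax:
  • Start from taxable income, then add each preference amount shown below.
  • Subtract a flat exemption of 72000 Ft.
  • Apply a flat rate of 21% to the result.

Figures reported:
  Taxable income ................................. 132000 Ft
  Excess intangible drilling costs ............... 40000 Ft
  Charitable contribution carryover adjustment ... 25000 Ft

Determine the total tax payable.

Regular tax:
  57000 Ft × 16% = 9120 Ft
  75000 Ft × 27% = 20250 Ft
  → 29370 Ft

Alternative minimum tax:
  Adjusted income: 132000 Ft + 40000 Ft + 25000 Ft = 197000 Ft
  Less exemption 72000 Ft → base 125000 Ft
  125000 Ft × 21% = 26250 Ft

29370 Ft > 26250 Ft, so the regular tax governs.

29370 Ft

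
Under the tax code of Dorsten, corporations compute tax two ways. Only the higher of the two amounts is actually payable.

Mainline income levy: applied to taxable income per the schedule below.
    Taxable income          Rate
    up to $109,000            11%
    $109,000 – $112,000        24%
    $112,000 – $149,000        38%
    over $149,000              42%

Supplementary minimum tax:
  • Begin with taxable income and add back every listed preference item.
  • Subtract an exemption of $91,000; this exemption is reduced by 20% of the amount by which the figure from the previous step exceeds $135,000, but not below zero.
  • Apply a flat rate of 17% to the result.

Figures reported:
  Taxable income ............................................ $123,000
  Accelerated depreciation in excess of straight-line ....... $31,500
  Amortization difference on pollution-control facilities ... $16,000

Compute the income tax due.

Supplementary minimum tax:
  Adjusted income: $123,000 + $31,500 + $16,000 = $170,500
  Exemption: $91,000 − 20% × ($170,500 − $135,000) = $91,000 − $7,100 = $83,900
  Base: $170,500 − $83,900 = $86,600
  $86,600 × 17% = $14,722

Mainline income levy:
  $109,000 × 11% = $11,990
  $3,000 × 24% = $720
  $11,000 × 38% = $4,180
  → $16,890

$16,890 > $14,722, so the mainline income levy governs.

$16,890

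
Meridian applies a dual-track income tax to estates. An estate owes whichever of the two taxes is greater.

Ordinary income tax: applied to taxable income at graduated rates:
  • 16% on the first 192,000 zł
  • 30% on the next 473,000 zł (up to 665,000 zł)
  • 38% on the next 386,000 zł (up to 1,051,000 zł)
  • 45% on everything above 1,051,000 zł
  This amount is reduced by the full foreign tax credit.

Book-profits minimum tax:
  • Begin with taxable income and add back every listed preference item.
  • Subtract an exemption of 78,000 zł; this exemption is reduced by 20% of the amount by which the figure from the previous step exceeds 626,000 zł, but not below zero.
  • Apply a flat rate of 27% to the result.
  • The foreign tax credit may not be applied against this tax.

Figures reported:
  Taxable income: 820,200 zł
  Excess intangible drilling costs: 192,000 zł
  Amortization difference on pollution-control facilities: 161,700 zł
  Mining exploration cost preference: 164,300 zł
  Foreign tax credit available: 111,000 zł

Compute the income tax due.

361,314 zł

Book-profits minimum tax:
  Adjusted income: 820,200 zł + 192,000 zł + 161,700 zł + 164,300 zł = 1,338,200 zł
  Exemption: 20% × (1,338,200 zł − 626,000 zł) = 142,440 zł ≥ 78,000 zł, so the exemption is fully phased out
  Base: 1,338,200 zł − 0 zł = 1,338,200 zł
  1,338,200 zł × 27% = 361,314 zł

Ordinary income tax:
  192,000 zł × 16% = 30,720 zł
  473,000 zł × 30% = 141,900 zł
  155,200 zł × 38% = 58,976 zł
  → 231,596 zł
  Less foreign tax credit 111,000 zł → 120,596 zł

361,314 zł > 120,596 zł, so the book-profits minimum tax is the binding amount.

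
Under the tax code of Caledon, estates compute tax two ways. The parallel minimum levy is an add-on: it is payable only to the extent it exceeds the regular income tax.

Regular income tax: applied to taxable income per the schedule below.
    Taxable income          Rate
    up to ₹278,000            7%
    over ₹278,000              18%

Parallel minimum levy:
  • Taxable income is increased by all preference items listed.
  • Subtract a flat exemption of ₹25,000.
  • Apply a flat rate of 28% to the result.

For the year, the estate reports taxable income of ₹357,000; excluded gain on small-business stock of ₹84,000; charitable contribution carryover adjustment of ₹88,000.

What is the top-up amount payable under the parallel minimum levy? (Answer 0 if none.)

Parallel minimum levy:
  Adjusted income: ₹357,000 + ₹84,000 + ₹88,000 = ₹529,000
  Less exemption ₹25,000 → base ₹504,000
  ₹504,000 × 28% = ₹141,120

Regular income tax:
  ₹278,000 × 7% = ₹19,460
  ₹79,000 × 18% = ₹14,220
  → ₹33,680

Excess of parallel minimum levy over regular income tax: ₹141,120 − ₹33,680 = ₹107,440.

₹107,440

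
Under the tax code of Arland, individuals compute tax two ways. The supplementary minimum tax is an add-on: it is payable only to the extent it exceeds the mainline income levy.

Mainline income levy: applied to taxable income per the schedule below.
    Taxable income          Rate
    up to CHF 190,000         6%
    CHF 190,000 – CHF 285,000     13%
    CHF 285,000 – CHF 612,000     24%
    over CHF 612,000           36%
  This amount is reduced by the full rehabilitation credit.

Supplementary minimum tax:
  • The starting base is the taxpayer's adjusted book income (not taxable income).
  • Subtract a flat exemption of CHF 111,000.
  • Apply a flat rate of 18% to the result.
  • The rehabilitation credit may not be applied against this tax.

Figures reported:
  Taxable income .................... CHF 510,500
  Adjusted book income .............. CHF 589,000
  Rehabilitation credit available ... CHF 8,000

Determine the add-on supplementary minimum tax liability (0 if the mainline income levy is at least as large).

CHF 16,170

Supplementary minimum tax:
  Base (adjusted book income): CHF 589,000
  Less exemption CHF 111,000 → base CHF 478,000
  CHF 478,000 × 18% = CHF 86,040

Mainline income levy:
  CHF 190,000 × 6% = CHF 11,400
  CHF 95,000 × 13% = CHF 12,350
  CHF 225,500 × 24% = CHF 54,120
  → CHF 77,870
  Less rehabilitation credit CHF 8,000 → CHF 69,870

Excess of supplementary minimum tax over mainline income levy: CHF 86,040 − CHF 69,870 = CHF 16,170.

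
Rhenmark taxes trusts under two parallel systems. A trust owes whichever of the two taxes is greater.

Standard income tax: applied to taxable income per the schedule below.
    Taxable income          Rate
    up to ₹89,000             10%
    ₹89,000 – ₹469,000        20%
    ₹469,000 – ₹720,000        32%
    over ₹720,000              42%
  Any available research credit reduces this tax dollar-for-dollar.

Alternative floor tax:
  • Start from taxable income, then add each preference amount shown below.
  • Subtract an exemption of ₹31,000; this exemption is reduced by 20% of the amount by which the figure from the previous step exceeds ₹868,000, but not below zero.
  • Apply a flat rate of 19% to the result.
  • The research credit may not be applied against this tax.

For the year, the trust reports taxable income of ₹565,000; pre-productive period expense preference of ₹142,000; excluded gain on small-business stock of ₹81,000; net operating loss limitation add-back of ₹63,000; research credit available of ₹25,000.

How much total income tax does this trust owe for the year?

₹155,800

Alternative floor tax:
  Adjusted income: ₹565,000 + ₹142,000 + ₹81,000 + ₹63,000 = ₹851,000
  Exemption: ₹851,000 ≤ ₹868,000, so full ₹31,000 applies
  Base: ₹851,000 − ₹31,000 = ₹820,000
  ₹820,000 × 19% = ₹155,800

Standard income tax:
  ₹89,000 × 10% = ₹8,900
  ₹380,000 × 20% = ₹76,000
  ₹96,000 × 32% = ₹30,720
  → ₹115,620
  Less research credit ₹25,000 → ₹90,620

₹155,800 > ₹90,620, so the alternative floor tax is the binding amount.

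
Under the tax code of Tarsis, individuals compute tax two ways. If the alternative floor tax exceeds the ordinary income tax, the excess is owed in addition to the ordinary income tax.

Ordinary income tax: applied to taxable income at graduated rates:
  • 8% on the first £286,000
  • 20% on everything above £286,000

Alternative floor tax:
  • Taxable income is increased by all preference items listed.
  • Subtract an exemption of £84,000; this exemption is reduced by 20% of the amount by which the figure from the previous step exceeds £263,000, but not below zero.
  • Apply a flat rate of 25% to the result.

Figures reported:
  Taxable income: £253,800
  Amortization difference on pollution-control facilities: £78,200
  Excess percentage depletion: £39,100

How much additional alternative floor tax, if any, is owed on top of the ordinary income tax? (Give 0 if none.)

£56,876

Ordinary income tax:
  £253,800 × 8% = £20,304

Alternative floor tax:
  Adjusted income: £253,800 + £78,200 + £39,100 = £371,100
  Exemption: £84,000 − 20% × (£371,100 − £263,000) = £84,000 − £21,620 = £62,380
  Base: £371,100 − £62,380 = £308,720
  £308,720 × 25% = £77,180

Excess of alternative floor tax over ordinary income tax: £77,180 − £20,304 = £56,876.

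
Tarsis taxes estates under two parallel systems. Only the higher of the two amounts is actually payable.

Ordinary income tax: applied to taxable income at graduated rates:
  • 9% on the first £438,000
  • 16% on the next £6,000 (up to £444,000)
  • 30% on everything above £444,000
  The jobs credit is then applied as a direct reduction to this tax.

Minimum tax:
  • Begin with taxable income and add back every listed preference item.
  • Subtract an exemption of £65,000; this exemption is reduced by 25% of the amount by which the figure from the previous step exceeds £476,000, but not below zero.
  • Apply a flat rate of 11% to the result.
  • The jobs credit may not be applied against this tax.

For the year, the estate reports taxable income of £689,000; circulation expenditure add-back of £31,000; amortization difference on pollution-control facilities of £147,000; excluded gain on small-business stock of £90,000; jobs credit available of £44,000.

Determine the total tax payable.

£105,270

Minimum tax:
  Adjusted income: £689,000 + £31,000 + £147,000 + £90,000 = £957,000
  Exemption: 25% × (£957,000 − £476,000) = £120,250 ≥ £65,000, so the exemption is fully phased out
  Base: £957,000 − £0 = £957,000
  £957,000 × 11% = £105,270

Ordinary income tax:
  £438,000 × 9% = £39,420
  £6,000 × 16% = £960
  £245,000 × 30% = £73,500
  → £113,880
  Less jobs credit £44,000 → £69,880

£105,270 > £69,880, so the minimum tax is the binding amount.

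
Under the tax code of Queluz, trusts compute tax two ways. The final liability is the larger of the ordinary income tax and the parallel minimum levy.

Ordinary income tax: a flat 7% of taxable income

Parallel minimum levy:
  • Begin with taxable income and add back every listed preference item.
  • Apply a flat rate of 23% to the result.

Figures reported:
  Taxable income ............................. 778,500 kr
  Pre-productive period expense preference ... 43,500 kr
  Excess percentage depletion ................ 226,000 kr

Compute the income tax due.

241,040 kr

Parallel minimum levy:
  Adjusted income: 778,500 kr + 43,500 kr + 226,000 kr = 1,048,000 kr
  1,048,000 kr × 23% = 241,040 kr

Ordinary income tax:
  778,500 kr × 7% = 54,495 kr

241,040 kr > 54,495 kr, so the parallel minimum levy is the binding amount.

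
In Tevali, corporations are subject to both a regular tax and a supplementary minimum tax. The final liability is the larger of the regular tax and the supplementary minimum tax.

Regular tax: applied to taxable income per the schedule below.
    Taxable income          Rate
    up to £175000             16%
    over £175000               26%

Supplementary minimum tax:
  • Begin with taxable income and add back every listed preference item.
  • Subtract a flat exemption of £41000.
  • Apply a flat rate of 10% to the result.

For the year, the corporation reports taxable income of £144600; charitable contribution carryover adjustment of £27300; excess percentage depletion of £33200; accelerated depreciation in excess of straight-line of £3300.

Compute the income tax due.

Supplementary minimum tax:
  Adjusted income: £144600 + £27300 + £33200 + £3300 = £208400
  Less exemption £41000 → base £167400
  £167400 × 10% = £16740

Regular tax:
  £144600 × 16% = £23136

£23136 > £16740, so the regular tax governs.

£23136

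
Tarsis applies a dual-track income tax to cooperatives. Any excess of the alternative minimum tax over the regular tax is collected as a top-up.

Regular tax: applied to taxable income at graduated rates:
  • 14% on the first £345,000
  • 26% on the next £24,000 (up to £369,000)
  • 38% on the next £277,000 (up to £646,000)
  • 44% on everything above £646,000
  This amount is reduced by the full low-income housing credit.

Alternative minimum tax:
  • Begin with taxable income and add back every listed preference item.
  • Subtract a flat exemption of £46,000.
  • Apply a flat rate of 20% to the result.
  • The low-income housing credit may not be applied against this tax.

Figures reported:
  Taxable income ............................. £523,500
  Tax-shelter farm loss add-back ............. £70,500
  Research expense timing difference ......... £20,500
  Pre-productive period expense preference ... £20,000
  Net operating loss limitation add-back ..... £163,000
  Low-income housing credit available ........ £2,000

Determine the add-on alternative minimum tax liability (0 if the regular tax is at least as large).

£39,050

Alternative minimum tax:
  Adjusted income: £523,500 + £70,500 + £20,500 + £20,000 + £163,000 = £797,500
  Less exemption £46,000 → base £751,500
  £751,500 × 20% = £150,300

Regular tax:
  £345,000 × 14% = £48,300
  £24,000 × 26% = £6,240
  £154,500 × 38% = £58,710
  → £113,250
  Less low-income housing credit £2,000 → £111,250

Excess of alternative minimum tax over regular tax: £150,300 − £111,250 = £39,050.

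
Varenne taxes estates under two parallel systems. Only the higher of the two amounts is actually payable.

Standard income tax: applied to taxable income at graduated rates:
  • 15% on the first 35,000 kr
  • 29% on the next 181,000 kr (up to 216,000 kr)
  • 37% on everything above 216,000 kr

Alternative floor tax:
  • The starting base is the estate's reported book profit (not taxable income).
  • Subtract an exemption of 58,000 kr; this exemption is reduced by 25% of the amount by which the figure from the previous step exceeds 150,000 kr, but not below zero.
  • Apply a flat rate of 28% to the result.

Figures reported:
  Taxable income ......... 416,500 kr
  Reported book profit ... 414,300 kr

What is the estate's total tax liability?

Standard income tax:
  35,000 kr × 15% = 5,250 kr
  181,000 kr × 29% = 52,490 kr
  200,500 kr × 37% = 74,185 kr
  → 131,925 kr

Alternative floor tax:
  Base (reported book profit): 414,300 kr
  Exemption: 25% × (414,300 kr − 150,000 kr) = 66,075 kr ≥ 58,000 kr, so the exemption is fully phased out
  Base: 414,300 kr − 0 kr = 414,300 kr
  414,300 kr × 28% = 116,004 kr

131,925 kr > 116,004 kr, so the standard income tax governs.

131,925 kr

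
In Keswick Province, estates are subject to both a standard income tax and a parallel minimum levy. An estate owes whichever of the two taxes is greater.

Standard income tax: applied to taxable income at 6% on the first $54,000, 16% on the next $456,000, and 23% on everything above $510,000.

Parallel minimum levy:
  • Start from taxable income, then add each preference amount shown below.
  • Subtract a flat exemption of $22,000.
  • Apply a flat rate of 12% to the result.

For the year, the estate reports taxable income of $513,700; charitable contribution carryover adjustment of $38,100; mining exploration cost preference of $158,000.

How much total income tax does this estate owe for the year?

$82,536

Parallel minimum levy:
  Adjusted income: $513,700 + $38,100 + $158,000 = $709,800
  Less exemption $22,000 → base $687,800
  $687,800 × 12% = $82,536

Standard income tax:
  $54,000 × 6% = $3,240
  $456,000 × 16% = $72,960
  $3,700 × 23% = $851
  → $77,051

$82,536 > $77,051, so the parallel minimum levy is the binding amount.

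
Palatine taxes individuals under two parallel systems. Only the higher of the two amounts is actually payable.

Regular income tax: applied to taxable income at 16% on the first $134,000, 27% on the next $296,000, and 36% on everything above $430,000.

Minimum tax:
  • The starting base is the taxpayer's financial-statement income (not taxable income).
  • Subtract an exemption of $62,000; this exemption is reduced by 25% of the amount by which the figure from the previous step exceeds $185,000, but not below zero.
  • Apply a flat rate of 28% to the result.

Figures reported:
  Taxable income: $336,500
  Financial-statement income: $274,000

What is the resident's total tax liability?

Minimum tax:
  Base (financial-statement income): $274,000
  Exemption: $62,000 − 25% × ($274,000 − $185,000) = $62,000 − $22,250 = $39,750
  Base: $274,000 − $39,750 = $234,250
  $234,250 × 28% = $65,590

Regular income tax:
  $134,000 × 16% = $21,440
  $202,500 × 27% = $54,675
  → $76,115

$76,115 > $65,590, so the regular income tax governs.

$76,115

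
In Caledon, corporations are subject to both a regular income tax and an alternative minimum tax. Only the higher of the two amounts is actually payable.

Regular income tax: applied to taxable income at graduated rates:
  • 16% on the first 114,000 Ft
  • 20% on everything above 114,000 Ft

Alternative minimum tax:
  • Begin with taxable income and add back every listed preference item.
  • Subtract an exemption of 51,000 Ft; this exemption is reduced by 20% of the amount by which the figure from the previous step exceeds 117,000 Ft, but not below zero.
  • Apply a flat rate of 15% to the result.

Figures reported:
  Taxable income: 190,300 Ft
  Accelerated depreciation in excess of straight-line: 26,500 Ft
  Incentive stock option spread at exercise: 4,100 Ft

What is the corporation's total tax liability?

33,500 Ft

Regular income tax:
  114,000 Ft × 16% = 18,240 Ft
  76,300 Ft × 20% = 15,260 Ft
  → 33,500 Ft

Alternative minimum tax:
  Adjusted income: 190,300 Ft + 26,500 Ft + 4,100 Ft = 220,900 Ft
  Exemption: 51,000 Ft − 20% × (220,900 Ft − 117,000 Ft) = 51,000 Ft − 20,780 Ft = 30,220 Ft
  Base: 220,900 Ft − 30,220 Ft = 190,680 Ft
  190,680 Ft × 15% = 28,602 Ft

33,500 Ft > 28,602 Ft, so the regular income tax governs.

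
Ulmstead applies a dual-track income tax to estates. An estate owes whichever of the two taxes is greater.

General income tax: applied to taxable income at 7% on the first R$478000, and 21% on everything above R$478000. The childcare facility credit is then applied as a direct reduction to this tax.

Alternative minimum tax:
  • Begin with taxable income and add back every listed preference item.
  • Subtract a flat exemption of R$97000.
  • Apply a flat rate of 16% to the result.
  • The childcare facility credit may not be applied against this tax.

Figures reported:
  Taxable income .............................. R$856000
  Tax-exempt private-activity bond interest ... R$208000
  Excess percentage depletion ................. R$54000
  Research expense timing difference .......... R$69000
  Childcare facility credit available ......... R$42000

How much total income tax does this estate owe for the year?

Alternative minimum tax:
  Adjusted income: R$856000 + R$208000 + R$54000 + R$69000 = R$1187000
  Less exemption R$97000 → base R$1090000
  R$1090000 × 16% = R$174400

General income tax:
  R$478000 × 7% = R$33460
  R$378000 × 21% = R$79380
  → R$112840
  Less childcare facility credit R$42000 → R$70840

R$174400 > R$70840, so the alternative minimum tax is the binding amount.

R$174400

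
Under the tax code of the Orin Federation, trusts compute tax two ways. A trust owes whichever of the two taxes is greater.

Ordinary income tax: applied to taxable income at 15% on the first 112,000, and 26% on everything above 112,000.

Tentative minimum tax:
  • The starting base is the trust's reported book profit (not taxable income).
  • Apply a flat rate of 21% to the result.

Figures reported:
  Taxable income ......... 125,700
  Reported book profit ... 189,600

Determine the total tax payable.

39,816

Ordinary income tax:
  112,000 × 15% = 16,800
  13,700 × 26% = 3,562
  → 20,362

Tentative minimum tax:
  Base (reported book profit): 189,600
  189,600 × 21% = 39,816

39,816 > 20,362, so the tentative minimum tax is the binding amount.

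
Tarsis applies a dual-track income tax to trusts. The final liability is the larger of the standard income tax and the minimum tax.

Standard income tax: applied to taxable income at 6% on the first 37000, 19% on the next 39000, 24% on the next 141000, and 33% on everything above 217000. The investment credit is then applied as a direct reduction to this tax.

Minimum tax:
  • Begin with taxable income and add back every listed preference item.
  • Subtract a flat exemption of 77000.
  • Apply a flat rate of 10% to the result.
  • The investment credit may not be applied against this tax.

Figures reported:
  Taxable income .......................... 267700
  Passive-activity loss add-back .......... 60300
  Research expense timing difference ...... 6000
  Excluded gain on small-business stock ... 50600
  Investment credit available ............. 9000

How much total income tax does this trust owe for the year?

51201

Minimum tax:
  Adjusted income: 267700 + 60300 + 6000 + 50600 = 384600
  Less exemption 77000 → base 307600
  307600 × 10% = 30760

Standard income tax:
  37000 × 6% = 2220
  39000 × 19% = 7410
  141000 × 24% = 33840
  50700 × 33% = 16731
  → 60201
  Less investment credit 9000 → 51201

51201 > 30760, so the standard income tax governs.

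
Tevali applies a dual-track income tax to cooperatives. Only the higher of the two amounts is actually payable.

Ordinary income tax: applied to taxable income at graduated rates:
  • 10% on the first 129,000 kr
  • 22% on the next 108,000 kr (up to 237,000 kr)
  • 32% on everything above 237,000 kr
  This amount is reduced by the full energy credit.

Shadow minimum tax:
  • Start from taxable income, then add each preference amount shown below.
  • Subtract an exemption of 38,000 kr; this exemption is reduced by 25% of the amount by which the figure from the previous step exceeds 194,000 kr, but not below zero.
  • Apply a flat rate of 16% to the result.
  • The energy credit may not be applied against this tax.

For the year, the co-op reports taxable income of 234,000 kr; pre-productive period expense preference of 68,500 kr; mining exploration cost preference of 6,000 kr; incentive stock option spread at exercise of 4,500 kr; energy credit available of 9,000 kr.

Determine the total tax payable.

Ordinary income tax:
  129,000 kr × 10% = 12,900 kr
  105,000 kr × 22% = 23,100 kr
  → 36,000 kr
  Less energy credit 9,000 kr → 27,000 kr

Shadow minimum tax:
  Adjusted income: 234,000 kr + 68,500 kr + 6,000 kr + 4,500 kr = 313,000 kr
  Exemption: 38,000 kr − 25% × (313,000 kr − 194,000 kr) = 38,000 kr − 29,750 kr = 8,250 kr
  Base: 313,000 kr − 8,250 kr = 304,750 kr
  304,750 kr × 16% = 48,760 kr

48,760 kr > 27,000 kr, so the shadow minimum tax is the binding amount.

48,760 kr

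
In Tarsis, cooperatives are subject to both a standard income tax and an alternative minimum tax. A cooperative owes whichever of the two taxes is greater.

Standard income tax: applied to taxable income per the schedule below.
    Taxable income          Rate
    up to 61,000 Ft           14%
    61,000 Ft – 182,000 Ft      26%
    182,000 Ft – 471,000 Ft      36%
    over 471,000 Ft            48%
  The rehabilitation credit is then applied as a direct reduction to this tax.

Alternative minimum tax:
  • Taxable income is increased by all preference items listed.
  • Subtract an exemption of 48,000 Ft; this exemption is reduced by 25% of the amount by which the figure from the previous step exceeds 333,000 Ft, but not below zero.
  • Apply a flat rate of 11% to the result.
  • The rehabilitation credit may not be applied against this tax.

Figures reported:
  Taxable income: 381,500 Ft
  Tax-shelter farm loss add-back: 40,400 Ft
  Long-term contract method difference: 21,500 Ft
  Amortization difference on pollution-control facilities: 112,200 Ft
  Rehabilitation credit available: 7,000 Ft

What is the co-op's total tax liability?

Alternative minimum tax:
  Adjusted income: 381,500 Ft + 40,400 Ft + 21,500 Ft + 112,200 Ft = 555,600 Ft
  Exemption: 25% × (555,600 Ft − 333,000 Ft) = 55,650 Ft ≥ 48,000 Ft, so the exemption is fully phased out
  Base: 555,600 Ft − 0 Ft = 555,600 Ft
  555,600 Ft × 11% = 61,116 Ft

Standard income tax:
  61,000 Ft × 14% = 8,540 Ft
  121,000 Ft × 26% = 31,460 Ft
  199,500 Ft × 36% = 71,820 Ft
  → 111,820 Ft
  Less rehabilitation credit 7,000 Ft → 104,820 Ft

104,820 Ft > 61,116 Ft, so the standard income tax governs.

104,820 Ft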